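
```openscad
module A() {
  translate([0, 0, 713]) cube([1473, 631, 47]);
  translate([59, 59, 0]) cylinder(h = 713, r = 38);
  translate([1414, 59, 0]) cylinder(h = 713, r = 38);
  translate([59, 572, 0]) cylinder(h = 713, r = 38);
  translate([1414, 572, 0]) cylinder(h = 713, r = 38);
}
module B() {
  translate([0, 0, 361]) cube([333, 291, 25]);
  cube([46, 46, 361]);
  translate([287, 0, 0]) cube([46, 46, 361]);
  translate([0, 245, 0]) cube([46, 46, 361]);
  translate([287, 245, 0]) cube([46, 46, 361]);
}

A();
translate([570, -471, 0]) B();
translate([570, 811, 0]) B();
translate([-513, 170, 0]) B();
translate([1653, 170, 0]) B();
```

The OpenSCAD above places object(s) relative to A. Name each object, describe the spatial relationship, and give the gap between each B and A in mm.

Each stool's nearest face is 180 mm from the table's bounding box.

A is a table. B is a stool. Four stools sit around the table at the −y, +y, −x, +x sides. The gap between each stool and the table is 180 mm.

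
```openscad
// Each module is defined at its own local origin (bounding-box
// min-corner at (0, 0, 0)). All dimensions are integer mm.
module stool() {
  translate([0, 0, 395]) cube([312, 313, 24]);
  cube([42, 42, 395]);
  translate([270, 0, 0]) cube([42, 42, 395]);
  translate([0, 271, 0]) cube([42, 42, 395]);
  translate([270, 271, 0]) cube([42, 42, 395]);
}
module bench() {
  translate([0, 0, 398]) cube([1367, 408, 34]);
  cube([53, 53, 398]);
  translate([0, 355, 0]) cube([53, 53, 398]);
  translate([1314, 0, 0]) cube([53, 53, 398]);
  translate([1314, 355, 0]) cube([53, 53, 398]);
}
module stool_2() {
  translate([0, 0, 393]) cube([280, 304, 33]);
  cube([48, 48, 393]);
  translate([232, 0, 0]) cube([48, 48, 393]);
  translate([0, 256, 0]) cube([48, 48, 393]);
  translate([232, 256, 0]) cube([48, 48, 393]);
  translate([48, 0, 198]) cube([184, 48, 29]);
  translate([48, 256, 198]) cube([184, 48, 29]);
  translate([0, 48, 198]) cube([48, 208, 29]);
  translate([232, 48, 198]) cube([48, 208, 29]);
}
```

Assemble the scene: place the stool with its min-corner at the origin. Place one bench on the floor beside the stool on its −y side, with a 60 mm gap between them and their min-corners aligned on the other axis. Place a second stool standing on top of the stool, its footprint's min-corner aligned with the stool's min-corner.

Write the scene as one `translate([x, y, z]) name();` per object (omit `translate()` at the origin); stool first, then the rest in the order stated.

stool();
translate([0, -468, 0]) bench();
translate([0, 0, 419]) stool_2();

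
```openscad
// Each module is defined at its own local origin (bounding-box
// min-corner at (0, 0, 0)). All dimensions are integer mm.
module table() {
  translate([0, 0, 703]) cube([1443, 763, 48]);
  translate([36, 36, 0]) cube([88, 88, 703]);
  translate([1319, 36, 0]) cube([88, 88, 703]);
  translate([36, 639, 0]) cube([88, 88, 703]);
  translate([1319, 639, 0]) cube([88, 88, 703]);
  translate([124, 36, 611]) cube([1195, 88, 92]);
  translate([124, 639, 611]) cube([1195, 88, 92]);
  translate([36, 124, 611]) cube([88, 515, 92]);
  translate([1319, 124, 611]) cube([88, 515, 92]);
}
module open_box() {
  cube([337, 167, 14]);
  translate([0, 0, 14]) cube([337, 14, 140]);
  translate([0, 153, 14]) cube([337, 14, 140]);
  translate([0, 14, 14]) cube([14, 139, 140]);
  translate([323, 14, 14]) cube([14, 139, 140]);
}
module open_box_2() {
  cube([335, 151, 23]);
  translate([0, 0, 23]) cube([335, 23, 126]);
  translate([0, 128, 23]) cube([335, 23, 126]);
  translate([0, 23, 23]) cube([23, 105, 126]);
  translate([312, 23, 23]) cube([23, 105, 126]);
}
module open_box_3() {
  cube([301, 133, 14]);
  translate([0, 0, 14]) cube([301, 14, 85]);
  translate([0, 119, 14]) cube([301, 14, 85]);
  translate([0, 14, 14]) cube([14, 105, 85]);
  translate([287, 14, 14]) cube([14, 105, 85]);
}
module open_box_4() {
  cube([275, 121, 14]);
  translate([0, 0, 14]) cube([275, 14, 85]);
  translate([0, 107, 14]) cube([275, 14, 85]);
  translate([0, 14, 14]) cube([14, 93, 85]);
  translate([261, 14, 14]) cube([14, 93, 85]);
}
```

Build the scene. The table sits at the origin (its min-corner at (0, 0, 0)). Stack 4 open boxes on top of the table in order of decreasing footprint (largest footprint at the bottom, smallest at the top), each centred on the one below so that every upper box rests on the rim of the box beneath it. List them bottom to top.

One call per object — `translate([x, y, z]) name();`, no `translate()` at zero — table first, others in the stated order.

table();
translate([553, 298, 751]) open_box();
translate([554, 306, 905]) open_box_2();
translate([571, 315, 1054]) open_box_3();
translate([584, 321, 1153]) open_box_4();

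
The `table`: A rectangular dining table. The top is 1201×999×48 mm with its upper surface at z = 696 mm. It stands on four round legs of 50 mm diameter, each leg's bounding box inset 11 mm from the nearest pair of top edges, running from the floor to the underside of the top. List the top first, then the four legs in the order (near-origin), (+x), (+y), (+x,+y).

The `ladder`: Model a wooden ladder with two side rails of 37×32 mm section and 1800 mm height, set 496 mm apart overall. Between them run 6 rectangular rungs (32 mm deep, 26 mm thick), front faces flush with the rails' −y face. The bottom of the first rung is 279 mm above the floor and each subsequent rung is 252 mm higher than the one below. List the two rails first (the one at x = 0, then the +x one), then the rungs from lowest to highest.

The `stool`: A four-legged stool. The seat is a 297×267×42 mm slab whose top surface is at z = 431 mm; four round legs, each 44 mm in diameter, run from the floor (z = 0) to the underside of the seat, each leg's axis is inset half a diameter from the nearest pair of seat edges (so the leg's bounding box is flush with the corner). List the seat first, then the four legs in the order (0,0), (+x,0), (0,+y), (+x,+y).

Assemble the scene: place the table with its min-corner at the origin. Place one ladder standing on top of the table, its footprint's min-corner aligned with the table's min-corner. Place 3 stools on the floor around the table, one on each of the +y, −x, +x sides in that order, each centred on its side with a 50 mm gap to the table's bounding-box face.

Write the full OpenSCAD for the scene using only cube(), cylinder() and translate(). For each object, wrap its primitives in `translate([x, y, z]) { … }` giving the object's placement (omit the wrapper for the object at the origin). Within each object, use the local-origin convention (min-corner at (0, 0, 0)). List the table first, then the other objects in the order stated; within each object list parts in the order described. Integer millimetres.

translate([0, 0, 648]) cube([1201, 999, 48]);
translate([36, 36, 0]) cylinder(h = 648, r = 25);
translate([1165, 36, 0]) cylinder(h = 648, r = 25);
translate([36, 963, 0]) cylinder(h = 648, r = 25);
translate([1165, 963, 0]) cylinder(h = 648, r = 25);
translate([0, 0, 696]) {
  cube([37, 32, 1800]);
  translate([459, 0, 0]) cube([37, 32, 1800]);
  translate([37, 0, 279]) cube([422, 32, 26]);
  translate([37, 0, 531]) cube([422, 32, 26]);
  translate([37, 0, 783]) cube([422, 32, 26]);
  translate([37, 0, 1035]) cube([422, 32, 26]);
  translate([37, 0, 1287]) cube([422, 32, 26]);
  translate([37, 0, 1539]) cube([422, 32, 26]);
}
translate([452, 1049, 0]) {
  translate([0, 0, 389]) cube([297, 267, 42]);
  translate([22, 22, 0]) cylinder(h = 389, r = 22);
  translate([275, 22, 0]) cylinder(h = 389, r = 22);
  translate([22, 245, 0]) cylinder(h = 389, r = 22);
  translate([275, 245, 0]) cylinder(h = 389, r = 22);
}
translate([-347, 366, 0]) {
  translate([0, 0, 389]) cube([297, 267, 42]);
  translate([22, 22, 0]) cylinder(h = 389, r = 22);
  translate([275, 22, 0]) cylinder(h = 389, r = 22);
  translate([22, 245, 0]) cylinder(h = 389, r = 22);
  translate([275, 245, 0]) cylinder(h = 389, r = 22);
}
translate([1251, 366, 0]) {
  translate([0, 0, 389]) cube([297, 267, 42]);
  translate([22, 22, 0]) cylinder(h = 389, r = 22);
  translate([275, 22, 0]) cylinder(h = 389, r = 22);
  translate([22, 245, 0]) cylinder(h = 389, r = 22);
  translate([275, 245, 0]) cylinder(h = 389, r = 22);
}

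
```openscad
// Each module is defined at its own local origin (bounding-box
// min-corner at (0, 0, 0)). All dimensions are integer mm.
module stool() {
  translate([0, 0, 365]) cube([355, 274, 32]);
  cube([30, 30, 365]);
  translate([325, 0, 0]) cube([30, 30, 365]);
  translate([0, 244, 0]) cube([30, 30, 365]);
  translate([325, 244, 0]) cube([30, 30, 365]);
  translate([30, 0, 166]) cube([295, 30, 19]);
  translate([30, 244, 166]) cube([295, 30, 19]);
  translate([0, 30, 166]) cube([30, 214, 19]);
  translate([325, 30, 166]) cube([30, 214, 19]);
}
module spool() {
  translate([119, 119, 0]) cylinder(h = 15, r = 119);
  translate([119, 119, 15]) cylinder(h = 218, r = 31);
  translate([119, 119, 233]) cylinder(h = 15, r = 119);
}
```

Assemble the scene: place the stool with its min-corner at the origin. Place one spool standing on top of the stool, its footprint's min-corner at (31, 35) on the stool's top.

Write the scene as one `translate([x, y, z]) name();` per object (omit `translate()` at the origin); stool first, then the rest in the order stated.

stool();
translate([31, 35, 397]) spool();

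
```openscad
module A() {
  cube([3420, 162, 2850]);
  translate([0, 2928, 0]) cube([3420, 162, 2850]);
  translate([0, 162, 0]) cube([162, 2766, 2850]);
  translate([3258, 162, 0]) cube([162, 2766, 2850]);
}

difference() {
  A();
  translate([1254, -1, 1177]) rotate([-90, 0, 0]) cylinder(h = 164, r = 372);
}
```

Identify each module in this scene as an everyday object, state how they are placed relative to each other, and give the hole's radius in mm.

The subtracted cylinder has r = 372 mm.

A is a house frame. The house frame has a circular hole through its front wall. The hole's radius is 372 mm.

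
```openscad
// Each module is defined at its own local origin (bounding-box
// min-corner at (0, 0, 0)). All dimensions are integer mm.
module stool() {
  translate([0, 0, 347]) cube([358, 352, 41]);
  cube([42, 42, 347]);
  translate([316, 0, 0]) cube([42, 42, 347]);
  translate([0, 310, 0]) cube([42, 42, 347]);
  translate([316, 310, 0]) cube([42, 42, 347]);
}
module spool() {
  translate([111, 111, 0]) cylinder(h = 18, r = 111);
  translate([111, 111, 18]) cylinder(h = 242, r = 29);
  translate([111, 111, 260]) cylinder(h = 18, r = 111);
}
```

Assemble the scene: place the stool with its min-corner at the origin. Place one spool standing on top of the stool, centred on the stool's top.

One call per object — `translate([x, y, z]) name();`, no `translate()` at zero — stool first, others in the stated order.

stool();
translate([68, 65, 388]) spool();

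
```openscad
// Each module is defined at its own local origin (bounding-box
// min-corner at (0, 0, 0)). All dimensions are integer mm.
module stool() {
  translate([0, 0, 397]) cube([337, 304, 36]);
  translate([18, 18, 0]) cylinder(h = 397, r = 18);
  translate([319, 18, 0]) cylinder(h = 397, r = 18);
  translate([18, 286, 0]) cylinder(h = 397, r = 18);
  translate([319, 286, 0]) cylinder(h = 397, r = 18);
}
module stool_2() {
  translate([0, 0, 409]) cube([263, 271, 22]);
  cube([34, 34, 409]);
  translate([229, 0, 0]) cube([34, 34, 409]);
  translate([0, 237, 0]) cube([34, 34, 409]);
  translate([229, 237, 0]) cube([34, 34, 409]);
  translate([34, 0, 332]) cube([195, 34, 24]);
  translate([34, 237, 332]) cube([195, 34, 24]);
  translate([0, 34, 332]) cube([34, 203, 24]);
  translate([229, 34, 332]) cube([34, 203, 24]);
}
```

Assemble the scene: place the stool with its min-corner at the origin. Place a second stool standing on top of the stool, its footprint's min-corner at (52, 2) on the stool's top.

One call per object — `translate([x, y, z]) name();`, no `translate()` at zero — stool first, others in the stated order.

stool();
translate([52, 2, 433]) stool_2();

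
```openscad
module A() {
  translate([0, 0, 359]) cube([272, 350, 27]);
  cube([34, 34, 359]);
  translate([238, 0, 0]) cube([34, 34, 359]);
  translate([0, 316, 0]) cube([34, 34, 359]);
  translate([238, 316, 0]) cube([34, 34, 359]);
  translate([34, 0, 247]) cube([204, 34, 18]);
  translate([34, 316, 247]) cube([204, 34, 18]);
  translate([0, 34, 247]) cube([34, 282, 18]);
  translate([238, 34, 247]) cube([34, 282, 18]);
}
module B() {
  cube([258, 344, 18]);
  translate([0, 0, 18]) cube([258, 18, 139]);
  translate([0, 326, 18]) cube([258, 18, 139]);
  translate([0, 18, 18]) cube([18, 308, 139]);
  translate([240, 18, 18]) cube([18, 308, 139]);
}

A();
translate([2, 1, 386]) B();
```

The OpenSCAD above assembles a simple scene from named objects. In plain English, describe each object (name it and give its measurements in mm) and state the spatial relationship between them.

A is a four-legged stool. The seat is 272×350 mm, 27 mm thick, top at z = 386 mm. It stands on four square legs, each 34×34 mm in cross-section, from z = 0 to the seat underside, each flush with a corner of the seat. Four stretchers, 34 mm wide and 18 mm tall, connect adjacent legs with their undersides at z = 247 mm, each running between the inner faces of the legs it joins and aligned with the legs' outer faces on the other axis.

B is an open storage box with external size 258×344×157 mm and wall thickness 18 mm (the base is also 18 mm thick). The base covers the whole footprint; the four walls stand on the base, with the y-facing walls full-width and the x-facing walls fitting between their inner faces.

The open box is on top of the stool.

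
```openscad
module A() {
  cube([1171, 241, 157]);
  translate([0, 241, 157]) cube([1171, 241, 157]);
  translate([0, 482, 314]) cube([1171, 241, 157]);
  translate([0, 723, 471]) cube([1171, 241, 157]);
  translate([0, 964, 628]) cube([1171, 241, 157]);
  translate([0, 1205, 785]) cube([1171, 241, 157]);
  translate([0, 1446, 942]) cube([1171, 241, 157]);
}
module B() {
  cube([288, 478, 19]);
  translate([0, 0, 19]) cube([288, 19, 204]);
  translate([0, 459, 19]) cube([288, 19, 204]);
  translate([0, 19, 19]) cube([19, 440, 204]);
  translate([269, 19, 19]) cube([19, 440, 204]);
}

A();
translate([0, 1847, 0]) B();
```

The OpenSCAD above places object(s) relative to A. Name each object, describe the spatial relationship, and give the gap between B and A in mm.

A is a staircase. B is an open box. The open box is on the floor beside the staircase on its +y side. The gap between the open box and the staircase is 160 mm.

The open box's nearest face is 160 mm from the staircase's +y face.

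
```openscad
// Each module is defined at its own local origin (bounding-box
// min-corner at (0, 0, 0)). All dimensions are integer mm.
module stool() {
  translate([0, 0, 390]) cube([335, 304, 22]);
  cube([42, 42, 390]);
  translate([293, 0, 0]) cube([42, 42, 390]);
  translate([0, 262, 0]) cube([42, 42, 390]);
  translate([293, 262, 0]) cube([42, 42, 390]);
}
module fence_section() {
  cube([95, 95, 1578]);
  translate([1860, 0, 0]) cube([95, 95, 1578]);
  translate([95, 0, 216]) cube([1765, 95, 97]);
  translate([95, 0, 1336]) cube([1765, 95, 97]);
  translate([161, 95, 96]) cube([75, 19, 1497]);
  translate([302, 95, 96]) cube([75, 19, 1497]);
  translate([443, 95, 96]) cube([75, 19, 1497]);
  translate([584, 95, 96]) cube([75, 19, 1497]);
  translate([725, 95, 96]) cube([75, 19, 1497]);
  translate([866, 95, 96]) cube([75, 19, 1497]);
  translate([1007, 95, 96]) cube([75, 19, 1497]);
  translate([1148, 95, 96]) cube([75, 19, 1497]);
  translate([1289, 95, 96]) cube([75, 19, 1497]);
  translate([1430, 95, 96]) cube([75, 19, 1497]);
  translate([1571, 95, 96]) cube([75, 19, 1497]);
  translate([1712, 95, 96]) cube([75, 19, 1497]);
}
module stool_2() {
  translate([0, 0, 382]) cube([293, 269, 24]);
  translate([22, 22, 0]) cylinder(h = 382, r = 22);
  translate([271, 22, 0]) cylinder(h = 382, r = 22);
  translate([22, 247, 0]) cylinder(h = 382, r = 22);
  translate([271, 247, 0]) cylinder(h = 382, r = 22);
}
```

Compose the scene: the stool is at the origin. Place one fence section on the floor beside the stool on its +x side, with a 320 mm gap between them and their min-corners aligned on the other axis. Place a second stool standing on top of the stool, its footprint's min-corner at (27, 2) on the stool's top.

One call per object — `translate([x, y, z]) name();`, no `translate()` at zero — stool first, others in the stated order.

stool();
translate([655, 0, 0]) fence_section();
translate([27, 2, 412]) stool_2();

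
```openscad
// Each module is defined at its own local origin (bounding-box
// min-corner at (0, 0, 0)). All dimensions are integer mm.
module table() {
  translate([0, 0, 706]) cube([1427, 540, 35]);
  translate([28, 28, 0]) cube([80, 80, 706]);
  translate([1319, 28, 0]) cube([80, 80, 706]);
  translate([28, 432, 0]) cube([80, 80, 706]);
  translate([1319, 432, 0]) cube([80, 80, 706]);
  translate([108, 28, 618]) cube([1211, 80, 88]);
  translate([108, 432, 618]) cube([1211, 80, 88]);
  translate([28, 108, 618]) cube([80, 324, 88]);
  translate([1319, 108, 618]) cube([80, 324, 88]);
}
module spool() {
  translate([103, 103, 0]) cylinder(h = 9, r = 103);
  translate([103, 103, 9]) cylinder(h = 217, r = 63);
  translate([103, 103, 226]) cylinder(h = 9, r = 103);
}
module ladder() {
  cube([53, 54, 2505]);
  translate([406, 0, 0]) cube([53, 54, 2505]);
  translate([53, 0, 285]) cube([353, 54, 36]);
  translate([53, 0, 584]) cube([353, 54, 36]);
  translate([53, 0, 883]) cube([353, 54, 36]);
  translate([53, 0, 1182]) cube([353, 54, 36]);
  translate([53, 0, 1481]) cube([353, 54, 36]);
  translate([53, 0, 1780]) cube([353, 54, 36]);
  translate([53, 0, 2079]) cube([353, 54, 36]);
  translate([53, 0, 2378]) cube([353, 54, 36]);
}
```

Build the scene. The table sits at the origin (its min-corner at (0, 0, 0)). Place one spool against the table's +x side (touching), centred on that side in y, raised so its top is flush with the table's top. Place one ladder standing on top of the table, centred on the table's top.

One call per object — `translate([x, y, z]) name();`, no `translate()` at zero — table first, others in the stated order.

table();
translate([1427, 167, 506]) spool();
translate([484, 243, 741]) ladder();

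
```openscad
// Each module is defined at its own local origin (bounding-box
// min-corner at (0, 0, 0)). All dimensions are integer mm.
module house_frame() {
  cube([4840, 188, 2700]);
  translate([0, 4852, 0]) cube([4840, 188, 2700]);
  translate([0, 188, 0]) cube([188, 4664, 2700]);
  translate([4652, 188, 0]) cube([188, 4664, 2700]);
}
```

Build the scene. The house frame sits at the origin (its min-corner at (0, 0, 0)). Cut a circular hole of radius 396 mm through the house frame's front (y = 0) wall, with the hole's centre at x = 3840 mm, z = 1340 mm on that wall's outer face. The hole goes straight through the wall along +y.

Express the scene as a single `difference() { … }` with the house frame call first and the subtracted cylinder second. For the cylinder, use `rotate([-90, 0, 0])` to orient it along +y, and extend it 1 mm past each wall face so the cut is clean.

difference() {
  house_frame();
  translate([3840, -1, 1340]) rotate([-90, 0, 0]) cylinder(h = 190, r = 396);
}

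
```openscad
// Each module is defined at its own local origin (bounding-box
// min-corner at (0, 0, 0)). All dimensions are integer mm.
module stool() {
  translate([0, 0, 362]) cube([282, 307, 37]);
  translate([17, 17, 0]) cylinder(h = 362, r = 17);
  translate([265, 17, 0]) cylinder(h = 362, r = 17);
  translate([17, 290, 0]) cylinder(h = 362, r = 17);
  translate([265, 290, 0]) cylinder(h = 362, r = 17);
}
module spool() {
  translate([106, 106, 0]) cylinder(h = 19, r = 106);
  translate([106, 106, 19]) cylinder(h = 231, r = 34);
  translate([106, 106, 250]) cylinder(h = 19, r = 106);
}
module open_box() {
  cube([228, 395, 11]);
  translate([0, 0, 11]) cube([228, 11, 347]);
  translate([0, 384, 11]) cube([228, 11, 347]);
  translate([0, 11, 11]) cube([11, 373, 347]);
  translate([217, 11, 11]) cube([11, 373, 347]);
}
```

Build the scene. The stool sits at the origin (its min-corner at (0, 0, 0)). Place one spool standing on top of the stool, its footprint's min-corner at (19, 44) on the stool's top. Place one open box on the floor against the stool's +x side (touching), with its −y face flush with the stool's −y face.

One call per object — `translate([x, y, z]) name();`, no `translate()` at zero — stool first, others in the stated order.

stool();
translate([19, 44, 399]) spool();
translate([282, 0, 0]) open_box();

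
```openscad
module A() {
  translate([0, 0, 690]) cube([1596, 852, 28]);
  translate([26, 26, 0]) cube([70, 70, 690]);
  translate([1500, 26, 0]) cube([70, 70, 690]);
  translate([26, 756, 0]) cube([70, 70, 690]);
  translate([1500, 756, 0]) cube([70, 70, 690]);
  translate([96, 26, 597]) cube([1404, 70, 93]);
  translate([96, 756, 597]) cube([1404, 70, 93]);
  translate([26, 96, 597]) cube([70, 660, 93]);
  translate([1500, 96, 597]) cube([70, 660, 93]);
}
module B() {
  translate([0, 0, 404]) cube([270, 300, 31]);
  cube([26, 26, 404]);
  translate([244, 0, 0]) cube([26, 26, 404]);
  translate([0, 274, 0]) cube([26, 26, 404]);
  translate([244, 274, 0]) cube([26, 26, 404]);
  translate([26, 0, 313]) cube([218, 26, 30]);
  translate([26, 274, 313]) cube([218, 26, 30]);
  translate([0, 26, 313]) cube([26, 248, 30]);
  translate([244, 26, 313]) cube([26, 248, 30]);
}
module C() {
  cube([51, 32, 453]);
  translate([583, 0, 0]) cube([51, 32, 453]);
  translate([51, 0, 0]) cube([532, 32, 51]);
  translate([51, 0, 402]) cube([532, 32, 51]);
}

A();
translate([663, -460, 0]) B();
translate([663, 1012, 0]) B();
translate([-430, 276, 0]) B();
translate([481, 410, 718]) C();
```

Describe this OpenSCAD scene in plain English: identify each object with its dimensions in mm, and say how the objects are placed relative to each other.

A is a rectangular dining table. The top is 1596×852×28 mm with its upper surface at z = 718 mm. It stands on four 70×70 mm square legs, each inset 26 mm from the nearest pair of top edges, running from the floor to the underside of the top. Four apron rails, 70 mm thick and 93 mm tall, run between adjacent legs with their top edges flush with the underside of the top and their outer faces flush with the legs' outer faces.

B is a four-legged stool. The seat is a 270×300×31 mm slab whose top surface is at z = 435 mm; four square legs, each 26×26 mm in cross-section, run from the floor (z = 0) to the underside of the seat, each flush with a corner of the seat. Four stretchers, 26 mm wide and 30 mm tall, connect adjacent legs with their undersides at z = 313 mm, each running between the inner faces of the legs it joins and aligned with the legs' outer faces on the other axis.

C is a picture frame with a 532×351 mm rectangular opening (x by z) and a uniform 51 mm border on every side. Frame depth is 32 mm along y. It is built from two vertical stiles running the full outside height and two horizontal rails spanning the gap between the stiles.

Three stools sit around the table at the −y, +y, −x sides. The picture frame is on top of the table, centred.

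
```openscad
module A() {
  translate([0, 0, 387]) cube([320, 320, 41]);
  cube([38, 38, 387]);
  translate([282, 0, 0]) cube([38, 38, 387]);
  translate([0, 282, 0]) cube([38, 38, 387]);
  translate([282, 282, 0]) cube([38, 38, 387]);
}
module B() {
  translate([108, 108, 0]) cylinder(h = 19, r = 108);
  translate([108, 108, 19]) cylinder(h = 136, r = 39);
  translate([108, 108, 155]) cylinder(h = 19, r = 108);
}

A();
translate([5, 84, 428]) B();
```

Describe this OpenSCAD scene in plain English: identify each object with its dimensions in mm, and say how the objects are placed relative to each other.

A is a four-legged stool. The seat is a 320×320×41 mm slab whose top surface is at z = 428 mm; four square legs, each 38×38 mm in cross-section, run from the floor (z = 0) to the underside of the seat, each flush with a corner of the seat.

B is a spool: two coaxial disc flanges of radius 108 mm and thickness 19 mm, joined by a core cylinder of radius 39 mm and height 136 mm. The lower flange rests on z = 0 and the three cylinders share a vertical axis.

The spool is on top of the stool.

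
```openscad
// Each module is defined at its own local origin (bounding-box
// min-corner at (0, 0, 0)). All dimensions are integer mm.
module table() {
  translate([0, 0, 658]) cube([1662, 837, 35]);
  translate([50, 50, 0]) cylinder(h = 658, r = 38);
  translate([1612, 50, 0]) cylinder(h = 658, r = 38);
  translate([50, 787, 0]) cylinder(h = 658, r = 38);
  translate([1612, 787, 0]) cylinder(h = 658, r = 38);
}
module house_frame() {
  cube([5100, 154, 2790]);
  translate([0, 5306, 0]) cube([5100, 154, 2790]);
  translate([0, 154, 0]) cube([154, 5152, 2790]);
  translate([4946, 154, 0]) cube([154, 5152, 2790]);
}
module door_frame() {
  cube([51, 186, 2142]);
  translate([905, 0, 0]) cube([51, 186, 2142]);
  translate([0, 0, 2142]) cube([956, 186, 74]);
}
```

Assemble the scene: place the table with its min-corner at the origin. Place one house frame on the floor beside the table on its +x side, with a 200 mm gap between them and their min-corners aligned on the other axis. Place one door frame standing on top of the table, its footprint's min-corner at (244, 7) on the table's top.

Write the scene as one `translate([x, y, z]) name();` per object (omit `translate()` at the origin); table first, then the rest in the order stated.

table();
translate([1862, 0, 0]) house_frame();
translate([244, 7, 693]) door_frame();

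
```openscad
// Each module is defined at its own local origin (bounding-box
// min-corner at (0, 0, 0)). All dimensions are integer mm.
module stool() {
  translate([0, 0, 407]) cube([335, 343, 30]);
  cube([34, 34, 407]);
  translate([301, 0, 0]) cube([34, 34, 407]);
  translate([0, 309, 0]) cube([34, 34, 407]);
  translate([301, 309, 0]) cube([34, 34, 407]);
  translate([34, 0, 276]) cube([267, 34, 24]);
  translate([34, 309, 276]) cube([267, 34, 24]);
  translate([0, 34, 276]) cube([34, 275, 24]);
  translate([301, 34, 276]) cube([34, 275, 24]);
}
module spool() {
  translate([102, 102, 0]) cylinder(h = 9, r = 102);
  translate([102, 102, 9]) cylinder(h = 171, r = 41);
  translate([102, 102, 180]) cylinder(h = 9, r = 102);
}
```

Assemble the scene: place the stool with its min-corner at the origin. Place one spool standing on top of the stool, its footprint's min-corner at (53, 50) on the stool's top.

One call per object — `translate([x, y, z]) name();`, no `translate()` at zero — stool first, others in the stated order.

stool();
translate([53, 50, 437]) spool();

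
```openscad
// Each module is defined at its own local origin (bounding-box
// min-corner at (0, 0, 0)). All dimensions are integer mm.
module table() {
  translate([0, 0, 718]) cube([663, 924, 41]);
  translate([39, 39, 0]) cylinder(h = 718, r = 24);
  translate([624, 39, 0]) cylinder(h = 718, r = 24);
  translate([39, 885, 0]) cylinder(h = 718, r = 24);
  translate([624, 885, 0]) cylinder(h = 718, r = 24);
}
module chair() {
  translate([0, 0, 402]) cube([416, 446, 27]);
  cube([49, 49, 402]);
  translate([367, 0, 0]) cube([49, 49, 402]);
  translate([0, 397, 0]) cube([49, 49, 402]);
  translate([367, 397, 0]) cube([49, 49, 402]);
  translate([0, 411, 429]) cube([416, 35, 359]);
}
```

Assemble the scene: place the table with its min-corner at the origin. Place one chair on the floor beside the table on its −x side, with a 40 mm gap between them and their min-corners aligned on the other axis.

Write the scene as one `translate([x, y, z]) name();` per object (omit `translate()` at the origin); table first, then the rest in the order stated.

table();
translate([-456, 0, 0]) chair();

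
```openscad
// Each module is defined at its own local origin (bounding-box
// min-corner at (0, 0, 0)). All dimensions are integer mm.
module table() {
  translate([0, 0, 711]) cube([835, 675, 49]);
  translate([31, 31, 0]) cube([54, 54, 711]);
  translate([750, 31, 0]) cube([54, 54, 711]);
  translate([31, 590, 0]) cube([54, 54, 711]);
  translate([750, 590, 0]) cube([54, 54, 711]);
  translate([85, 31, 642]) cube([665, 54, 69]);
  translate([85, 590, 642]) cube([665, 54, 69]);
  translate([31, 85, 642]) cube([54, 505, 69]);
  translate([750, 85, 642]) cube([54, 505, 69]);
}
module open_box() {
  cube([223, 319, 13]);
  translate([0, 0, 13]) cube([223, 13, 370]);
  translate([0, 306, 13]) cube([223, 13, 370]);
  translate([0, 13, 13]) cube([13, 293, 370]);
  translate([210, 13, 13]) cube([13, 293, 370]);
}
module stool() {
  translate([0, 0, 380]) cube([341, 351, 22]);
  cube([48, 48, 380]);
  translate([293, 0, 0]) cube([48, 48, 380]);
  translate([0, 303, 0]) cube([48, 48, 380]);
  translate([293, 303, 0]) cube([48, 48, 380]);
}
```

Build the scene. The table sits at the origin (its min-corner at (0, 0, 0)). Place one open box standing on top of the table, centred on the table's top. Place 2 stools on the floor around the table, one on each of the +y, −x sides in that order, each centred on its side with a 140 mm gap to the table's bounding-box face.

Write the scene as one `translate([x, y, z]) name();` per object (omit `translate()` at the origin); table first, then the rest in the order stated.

table();
translate([306, 178, 760]) open_box();
translate([247, 815, 0]) stool();
translate([-481, 162, 0]) stool();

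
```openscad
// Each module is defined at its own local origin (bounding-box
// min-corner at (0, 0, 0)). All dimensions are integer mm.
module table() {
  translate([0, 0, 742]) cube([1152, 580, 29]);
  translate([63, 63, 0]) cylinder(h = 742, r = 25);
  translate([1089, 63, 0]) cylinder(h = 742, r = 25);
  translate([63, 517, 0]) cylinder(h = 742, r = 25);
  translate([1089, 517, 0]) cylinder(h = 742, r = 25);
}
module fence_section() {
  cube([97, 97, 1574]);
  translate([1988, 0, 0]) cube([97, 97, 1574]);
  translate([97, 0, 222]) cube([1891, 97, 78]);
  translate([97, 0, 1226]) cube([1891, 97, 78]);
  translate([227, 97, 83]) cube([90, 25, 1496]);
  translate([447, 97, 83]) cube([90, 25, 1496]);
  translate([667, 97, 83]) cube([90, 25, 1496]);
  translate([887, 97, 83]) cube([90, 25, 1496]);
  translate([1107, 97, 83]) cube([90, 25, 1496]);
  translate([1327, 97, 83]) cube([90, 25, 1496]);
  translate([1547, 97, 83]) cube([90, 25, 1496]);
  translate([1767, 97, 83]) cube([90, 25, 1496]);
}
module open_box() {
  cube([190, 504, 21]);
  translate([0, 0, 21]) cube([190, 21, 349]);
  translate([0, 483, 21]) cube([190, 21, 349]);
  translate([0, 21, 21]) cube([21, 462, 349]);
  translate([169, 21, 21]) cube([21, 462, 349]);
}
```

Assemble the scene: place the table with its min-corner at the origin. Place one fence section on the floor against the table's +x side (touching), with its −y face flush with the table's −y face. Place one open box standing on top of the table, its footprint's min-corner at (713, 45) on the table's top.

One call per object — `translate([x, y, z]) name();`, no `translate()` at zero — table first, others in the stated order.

table();
translate([1152, 0, 0]) fence_section();
translate([713, 45, 771]) open_box();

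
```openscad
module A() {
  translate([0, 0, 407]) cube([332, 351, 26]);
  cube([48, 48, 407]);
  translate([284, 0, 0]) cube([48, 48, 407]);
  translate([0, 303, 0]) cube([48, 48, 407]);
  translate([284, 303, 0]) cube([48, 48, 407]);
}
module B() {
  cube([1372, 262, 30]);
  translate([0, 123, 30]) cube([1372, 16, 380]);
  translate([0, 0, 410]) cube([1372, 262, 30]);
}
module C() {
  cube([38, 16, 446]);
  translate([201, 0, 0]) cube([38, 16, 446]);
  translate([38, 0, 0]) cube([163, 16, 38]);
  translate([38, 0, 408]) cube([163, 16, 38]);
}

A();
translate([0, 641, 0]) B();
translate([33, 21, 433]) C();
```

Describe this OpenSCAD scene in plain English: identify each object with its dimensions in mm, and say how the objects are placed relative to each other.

A is a four-legged stool. The seat is a 332×351×26 mm slab whose top surface is at z = 433 mm; four square legs, each 48×48 mm in cross-section, run from the floor (z = 0) to the underside of the seat, each flush with a corner of the seat.

B is an I-beam lying along x, 1372 mm long. Overall section height 440 mm. Two flanges 262 mm wide (y) and 30 mm thick, one on the floor and one at the top; a web 16 mm thick runs between them, centred on the flange width.

C is a rectangular picture frame lying in the x–z plane (depth along y). The opening is 163 mm wide (x) by 370 mm tall (z), surrounded by a border 38 mm wide on all four sides. The frame is 16 mm deep and is made of two full-height vertical stiles with two horizontal rails fitted between them.

The I-beam is on the floor beside the stool on its +y side. The picture frame is on top of the stool.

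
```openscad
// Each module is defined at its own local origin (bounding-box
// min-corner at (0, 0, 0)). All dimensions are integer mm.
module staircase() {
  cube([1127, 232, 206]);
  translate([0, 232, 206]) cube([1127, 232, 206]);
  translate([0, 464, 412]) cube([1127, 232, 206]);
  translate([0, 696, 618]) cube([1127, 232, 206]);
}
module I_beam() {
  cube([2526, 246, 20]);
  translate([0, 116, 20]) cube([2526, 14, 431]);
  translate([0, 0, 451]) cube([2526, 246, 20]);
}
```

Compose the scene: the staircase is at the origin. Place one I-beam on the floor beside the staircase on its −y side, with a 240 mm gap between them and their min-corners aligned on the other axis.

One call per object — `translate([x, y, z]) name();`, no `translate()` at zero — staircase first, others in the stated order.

staircase();
translate([0, -486, 0]) I_beam();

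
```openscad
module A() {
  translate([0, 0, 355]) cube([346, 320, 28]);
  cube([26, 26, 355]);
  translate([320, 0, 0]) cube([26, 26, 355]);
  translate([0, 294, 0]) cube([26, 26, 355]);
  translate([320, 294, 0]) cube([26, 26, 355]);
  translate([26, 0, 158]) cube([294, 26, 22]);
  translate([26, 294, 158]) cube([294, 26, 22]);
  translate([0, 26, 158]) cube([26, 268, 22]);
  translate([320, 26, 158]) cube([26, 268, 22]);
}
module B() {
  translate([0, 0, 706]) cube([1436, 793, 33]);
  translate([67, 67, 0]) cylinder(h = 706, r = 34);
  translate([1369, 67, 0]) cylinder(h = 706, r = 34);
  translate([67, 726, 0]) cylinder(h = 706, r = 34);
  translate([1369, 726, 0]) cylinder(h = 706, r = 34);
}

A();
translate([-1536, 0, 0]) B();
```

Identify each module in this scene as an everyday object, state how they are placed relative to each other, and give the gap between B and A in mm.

A is a stool. B is a table. The table is on the floor beside the stool on its −x side. The gap between the table and the stool is 100 mm.

The table's nearest face is 100 mm from the stool's −x face.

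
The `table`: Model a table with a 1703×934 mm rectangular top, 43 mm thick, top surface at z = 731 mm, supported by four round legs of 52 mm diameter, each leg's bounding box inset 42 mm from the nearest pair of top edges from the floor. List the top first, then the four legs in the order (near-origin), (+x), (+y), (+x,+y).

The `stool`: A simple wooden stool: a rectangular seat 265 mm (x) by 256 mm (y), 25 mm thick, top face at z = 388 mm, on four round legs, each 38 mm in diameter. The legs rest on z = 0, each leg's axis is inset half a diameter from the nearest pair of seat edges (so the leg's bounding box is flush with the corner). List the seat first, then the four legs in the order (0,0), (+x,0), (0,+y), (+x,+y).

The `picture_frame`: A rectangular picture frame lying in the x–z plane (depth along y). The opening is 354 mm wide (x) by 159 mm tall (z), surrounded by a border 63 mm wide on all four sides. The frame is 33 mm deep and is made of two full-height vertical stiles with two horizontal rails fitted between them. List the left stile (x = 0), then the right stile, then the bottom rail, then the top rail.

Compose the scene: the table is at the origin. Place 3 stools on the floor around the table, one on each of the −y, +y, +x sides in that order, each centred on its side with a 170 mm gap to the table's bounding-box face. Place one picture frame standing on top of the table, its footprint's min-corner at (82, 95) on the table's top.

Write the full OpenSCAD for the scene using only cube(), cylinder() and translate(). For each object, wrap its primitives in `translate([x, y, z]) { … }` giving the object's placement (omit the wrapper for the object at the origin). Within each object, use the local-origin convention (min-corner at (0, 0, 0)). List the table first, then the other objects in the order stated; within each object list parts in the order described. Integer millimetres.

translate([0, 0, 688]) cube([1703, 934, 43]);
translate([68, 68, 0]) cylinder(h = 688, r = 26);
translate([1635, 68, 0]) cylinder(h = 688, r = 26);
translate([68, 866, 0]) cylinder(h = 688, r = 26);
translate([1635, 866, 0]) cylinder(h = 688, r = 26);
translate([719, -426, 0]) {
  translate([0, 0, 363]) cube([265, 256, 25]);
  translate([19, 19, 0]) cylinder(h = 363, r = 19);
  translate([246, 19, 0]) cylinder(h = 363, r = 19);
  translate([19, 237, 0]) cylinder(h = 363, r = 19);
  translate([246, 237, 0]) cylinder(h = 363, r = 19);
}
translate([719, 1104, 0]) {
  translate([0, 0, 363]) cube([265, 256, 25]);
  translate([19, 19, 0]) cylinder(h = 363, r = 19);
  translate([246, 19, 0]) cylinder(h = 363, r = 19);
  translate([19, 237, 0]) cylinder(h = 363, r = 19);
  translate([246, 237, 0]) cylinder(h = 363, r = 19);
}
translate([1873, 339, 0]) {
  translate([0, 0, 363]) cube([265, 256, 25]);
  translate([19, 19, 0]) cylinder(h = 363, r = 19);
  translate([246, 19, 0]) cylinder(h = 363, r = 19);
  translate([19, 237, 0]) cylinder(h = 363, r = 19);
  translate([246, 237, 0]) cylinder(h = 363, r = 19);
}
translate([82, 95, 731]) {
  cube([63, 33, 285]);
  translate([417, 0, 0]) cube([63, 33, 285]);
  translate([63, 0, 0]) cube([354, 33, 63]);
  translate([63, 0, 222]) cube([354, 33, 63]);
}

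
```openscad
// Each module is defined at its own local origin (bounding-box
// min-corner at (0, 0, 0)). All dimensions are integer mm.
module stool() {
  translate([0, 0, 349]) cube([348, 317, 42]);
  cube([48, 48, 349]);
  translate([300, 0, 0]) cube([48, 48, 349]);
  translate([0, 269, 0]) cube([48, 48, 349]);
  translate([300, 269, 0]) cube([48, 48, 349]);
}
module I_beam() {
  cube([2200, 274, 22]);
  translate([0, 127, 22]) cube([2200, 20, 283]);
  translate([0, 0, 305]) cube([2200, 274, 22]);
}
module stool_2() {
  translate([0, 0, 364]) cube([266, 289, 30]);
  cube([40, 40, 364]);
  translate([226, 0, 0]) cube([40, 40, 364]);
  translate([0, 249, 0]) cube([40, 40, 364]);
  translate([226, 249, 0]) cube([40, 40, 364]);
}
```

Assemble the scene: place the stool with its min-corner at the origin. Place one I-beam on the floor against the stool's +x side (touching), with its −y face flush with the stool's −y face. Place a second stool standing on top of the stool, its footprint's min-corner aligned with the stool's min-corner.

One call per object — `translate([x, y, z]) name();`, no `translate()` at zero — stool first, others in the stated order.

stool();
translate([348, 0, 0]) I_beam();
translate([0, 0, 391]) stool_2();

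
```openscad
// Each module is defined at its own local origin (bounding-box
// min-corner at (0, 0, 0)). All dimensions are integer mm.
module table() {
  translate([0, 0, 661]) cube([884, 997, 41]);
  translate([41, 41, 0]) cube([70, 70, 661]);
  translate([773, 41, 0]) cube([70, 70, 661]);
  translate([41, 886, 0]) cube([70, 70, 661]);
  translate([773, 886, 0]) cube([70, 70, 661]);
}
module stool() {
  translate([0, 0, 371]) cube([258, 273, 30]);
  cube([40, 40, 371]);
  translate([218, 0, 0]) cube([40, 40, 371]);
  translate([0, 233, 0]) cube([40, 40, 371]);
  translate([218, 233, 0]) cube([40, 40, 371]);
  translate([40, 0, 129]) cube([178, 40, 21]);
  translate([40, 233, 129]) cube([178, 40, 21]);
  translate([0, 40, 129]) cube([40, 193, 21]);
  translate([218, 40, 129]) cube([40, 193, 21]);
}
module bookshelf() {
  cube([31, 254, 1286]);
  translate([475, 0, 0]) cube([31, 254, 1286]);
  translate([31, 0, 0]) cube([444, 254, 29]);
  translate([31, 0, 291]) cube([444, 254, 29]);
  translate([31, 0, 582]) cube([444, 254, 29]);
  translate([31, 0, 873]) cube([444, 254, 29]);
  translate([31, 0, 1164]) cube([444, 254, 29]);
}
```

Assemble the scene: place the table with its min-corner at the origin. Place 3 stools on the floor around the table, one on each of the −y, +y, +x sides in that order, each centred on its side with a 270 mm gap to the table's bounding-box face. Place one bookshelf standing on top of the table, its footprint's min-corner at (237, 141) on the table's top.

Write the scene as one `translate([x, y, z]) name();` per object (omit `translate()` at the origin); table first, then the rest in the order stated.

table();
translate([313, -543, 0]) stool();
translate([313, 1267, 0]) stool();
translate([1154, 362, 0]) stool();
translate([237, 141, 702]) bookshelf();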